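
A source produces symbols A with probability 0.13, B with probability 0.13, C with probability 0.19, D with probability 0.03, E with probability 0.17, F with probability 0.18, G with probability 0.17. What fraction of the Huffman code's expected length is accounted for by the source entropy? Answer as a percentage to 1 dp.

Entropy H = −Σ p log₂ p ≈ 2.6868 bits.
Huffman merges: 3/100+13/100→4/25; 13/100+4/25→29/100; 17/100+17/100→17/50; 9/50+19/100→37/100; 29/100+17/50→63/100; 37/100+63/100→1. L = 279/100 ≈ 2.7900.
Efficiency = H/L = 2.6868/2.7900 = 96.3%.

96.3%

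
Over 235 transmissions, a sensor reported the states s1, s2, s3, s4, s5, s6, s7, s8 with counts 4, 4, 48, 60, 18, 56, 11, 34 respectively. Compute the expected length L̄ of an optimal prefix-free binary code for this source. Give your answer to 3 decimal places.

Probabilities are the counts divided by 235.
Repeatedly combine the two least-probable nodes; the expected code length is the sum of the merged weights.
merge 4/235 + 4/235 → 8/235
merge 8/235 + 11/235 → 19/235
merge 18/235 + 19/235 → 37/235
merge 34/235 + 37/235 → 71/235
merge 48/235 + 56/235 → 104/235
merge 12/47 + 71/235 → 131/235
merge 104/235 + 131/235 → 1
L = 8/235 + 19/235 + 37/235 + 71/235 + 104/235 + 131/235 + 1 = 121/47 ≈ 2.574 bits/symbol.

2.574 bits/symbol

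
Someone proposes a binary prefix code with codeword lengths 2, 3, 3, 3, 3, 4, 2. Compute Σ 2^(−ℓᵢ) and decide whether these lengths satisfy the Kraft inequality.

With common denominator 2^4 = 16: Σ 2^(−ℓᵢ) = 4/16 + 2/16 + 2/16 + 2/16 + 2/16 + 1/16 + 4/16 = 17/16 = 1.0625.
Kraft's inequality requires Σ ≤ 1; here Σ = 1.0625 > 1, so no such prefix code exists.

1.0625; no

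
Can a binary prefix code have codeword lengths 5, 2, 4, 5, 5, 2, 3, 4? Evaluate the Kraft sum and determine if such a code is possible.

With common denominator 2^5 = 32: Σ 2^(−ℓᵢ) = 1/32 + 8/32 + 2/32 + 1/32 + 1/32 + 8/32 + 4/32 + 2/32 = 27/32 = 0.84375.
Kraft's inequality requires Σ ≤ 1; here Σ = 0.84375 ≤ 1, so such a prefix code exists.

0.84375; yes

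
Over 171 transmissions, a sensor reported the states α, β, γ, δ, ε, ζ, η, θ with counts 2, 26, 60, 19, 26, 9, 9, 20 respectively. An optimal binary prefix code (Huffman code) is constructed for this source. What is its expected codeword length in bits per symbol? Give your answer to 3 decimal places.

2.678 bits/symbol

Probabilities are the counts divided by 171.
Repeatedly combine the two least-probable nodes; the expected code length is the sum of the merged weights.
merge 2/171 + 1/19 → 11/171
merge 1/19 + 11/171 → 20/171
merge 1/9 + 20/171 → 13/57
merge 20/171 + 26/171 → 46/171
merge 26/171 + 13/57 → 65/171
merge 46/171 + 20/57 → 106/171
merge 65/171 + 106/171 → 1
L = 11/171 + 20/171 + 13/57 + 46/171 + 65/171 + 106/171 + 1 = 458/171 ≈ 2.678 bits/symbol.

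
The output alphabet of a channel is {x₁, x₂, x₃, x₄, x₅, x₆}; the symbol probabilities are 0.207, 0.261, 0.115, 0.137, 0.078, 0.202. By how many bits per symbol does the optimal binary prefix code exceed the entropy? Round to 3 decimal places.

0.042 bits

Entropy H = −Σ p log₂ p ≈ 2.4811 bits.
Huffman merges: 39/500+23/200→193/1000; 137/1000+193/1000→33/100; 101/500+207/1000→409/1000; 261/1000+33/100→591/1000; 409/1000+591/1000→1. L = 2523/1000 ≈ 2.5230.
L − H = 2.5230 − 2.4811 = 0.042 bits.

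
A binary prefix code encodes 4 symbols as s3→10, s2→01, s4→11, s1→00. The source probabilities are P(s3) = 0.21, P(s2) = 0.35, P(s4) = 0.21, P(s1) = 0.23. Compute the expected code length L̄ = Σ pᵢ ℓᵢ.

L̄ = Σ pᵢ·ℓᵢ = 0.21·2 + 0.35·2 + 0.21·2 + 0.23·2 = 2 bits/symbol.

2 bits/symbol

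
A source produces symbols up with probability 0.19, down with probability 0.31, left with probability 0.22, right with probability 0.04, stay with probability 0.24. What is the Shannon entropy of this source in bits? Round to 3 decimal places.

2.139 bits

H = −Σ pᵢ log₂ pᵢ.
−0.19·log₂(0.19) = 0.4552
−0.31·log₂(0.31) = 0.5238
−0.22·log₂(0.22) = 0.4806
−0.04·log₂(0.04) = 0.1858
−0.24·log₂(0.24) = 0.4941
Sum ≈ 2.1395 → 2.139 bits.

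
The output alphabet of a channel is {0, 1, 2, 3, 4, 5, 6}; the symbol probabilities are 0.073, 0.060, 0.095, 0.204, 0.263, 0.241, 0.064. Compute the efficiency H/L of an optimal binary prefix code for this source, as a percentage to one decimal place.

Entropy H = −Σ p log₂ p ≈ 2.5650 bits.
Huffman merges: 3/50+8/125→31/250; 73/1000+19/200→21/125; 31/250+21/125→73/250; 51/250+241/1000→89/200; 263/1000+73/250→111/200; 89/200+111/200→1. L = 323/125 ≈ 2.5840.
Efficiency = H/L = 2.5650/2.5840 = 99.3%.

99.3%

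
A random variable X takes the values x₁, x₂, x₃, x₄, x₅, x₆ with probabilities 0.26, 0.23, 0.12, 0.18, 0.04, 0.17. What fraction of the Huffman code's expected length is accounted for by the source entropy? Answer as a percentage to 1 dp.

97.4%

Entropy H = −Σ p log₂ p ≈ 2.4257 bits.
Huffman merges: 1/25+3/25→4/25; 4/25+17/100→33/100; 9/50+23/100→41/100; 13/50+33/100→59/100; 41/100+59/100→1. L = 249/100 ≈ 2.4900.
Efficiency = H/L = 2.4257/2.4900 = 97.4%.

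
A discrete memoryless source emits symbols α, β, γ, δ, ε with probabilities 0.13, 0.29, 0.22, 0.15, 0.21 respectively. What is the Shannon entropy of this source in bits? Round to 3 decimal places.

2.264 bits

H = −Σ pᵢ log₂ pᵢ.
−0.13·log₂(0.13) = 0.3826
−0.29·log₂(0.29) = 0.5179
−0.22·log₂(0.22) = 0.4806
−0.15·log₂(0.15) = 0.4105
−0.21·log₂(0.21) = 0.4728
Sum ≈ 2.2645 → 2.264 bits.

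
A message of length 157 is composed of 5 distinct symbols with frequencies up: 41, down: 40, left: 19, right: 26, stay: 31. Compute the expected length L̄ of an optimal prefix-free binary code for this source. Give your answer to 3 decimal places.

Probabilities are the counts divided by 157.
Repeatedly combine the two least-probable nodes; the expected code length is the sum of the merged weights.
merge 19/157 + 26/157 → 45/157
merge 31/157 + 40/157 → 71/157
merge 41/157 + 45/157 → 86/157
merge 71/157 + 86/157 → 1
L = 45/157 + 71/157 + 86/157 + 1 = 359/157 ≈ 2.287 bits/symbol.

2.287 bits/symbol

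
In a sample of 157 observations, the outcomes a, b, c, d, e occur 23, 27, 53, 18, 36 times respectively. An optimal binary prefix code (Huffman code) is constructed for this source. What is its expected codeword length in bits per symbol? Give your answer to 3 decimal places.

2.261 bits/symbol

Probabilities are the counts divided by 157.
Repeatedly combine the two least-probable nodes; the expected code length is the sum of the merged weights.
merge 18/157 + 23/157 → 41/157
merge 27/157 + 36/157 → 63/157
merge 41/157 + 53/157 → 94/157
merge 63/157 + 94/157 → 1
L = 41/157 + 63/157 + 94/157 + 1 = 355/157 ≈ 2.261 bits/symbol.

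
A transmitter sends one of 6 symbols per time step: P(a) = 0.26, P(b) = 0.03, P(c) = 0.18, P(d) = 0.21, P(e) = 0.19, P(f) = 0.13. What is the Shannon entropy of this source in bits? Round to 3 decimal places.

2.413 bits

H = −Σ pᵢ log₂ pᵢ.
−0.26·log₂(0.26) = 0.5053
−0.03·log₂(0.03) = 0.1518
−0.18·log₂(0.18) = 0.4453
−0.21·log₂(0.21) = 0.4728
−0.19·log₂(0.19) = 0.4552
−0.13·log₂(0.13) = 0.3826
Sum ≈ 2.4131 → 2.413 bits.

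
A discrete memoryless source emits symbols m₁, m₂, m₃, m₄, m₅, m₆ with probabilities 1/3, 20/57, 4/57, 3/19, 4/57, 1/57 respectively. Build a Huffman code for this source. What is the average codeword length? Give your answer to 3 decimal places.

Repeatedly combine the two least-probable nodes; the expected code length is the sum of the merged weights.
merge 1/57 + 4/57 → 5/57
merge 4/57 + 5/57 → 3/19
merge 3/19 + 3/19 → 6/19
merge 6/19 + 1/3 → 37/57
merge 20/57 + 37/57 → 1
L = 5/57 + 3/19 + 6/19 + 37/57 + 1 = 42/19 ≈ 2.211 bits/symbol.

2.211 bits/symbol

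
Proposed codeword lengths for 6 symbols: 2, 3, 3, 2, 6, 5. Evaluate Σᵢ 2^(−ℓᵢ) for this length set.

With common denominator 2^6 = 64: Σ 2^(−ℓᵢ) = 16/64 + 8/64 + 8/64 + 16/64 + 1/64 + 2/64 = 51/64 = 0.796875.

0.796875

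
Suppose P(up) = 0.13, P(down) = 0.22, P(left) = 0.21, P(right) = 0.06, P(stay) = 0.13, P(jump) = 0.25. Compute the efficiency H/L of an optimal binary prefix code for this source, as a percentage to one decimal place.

98.1%

Entropy H = −Σ p log₂ p ≈ 2.4622 bits.
Huffman merges: 3/50+13/100→19/100; 13/100+19/100→8/25; 21/100+11/50→43/100; 1/4+8/25→57/100; 43/100+57/100→1. L = 251/100 ≈ 2.5100.
Efficiency = H/L = 2.4622/2.5100 = 98.1%.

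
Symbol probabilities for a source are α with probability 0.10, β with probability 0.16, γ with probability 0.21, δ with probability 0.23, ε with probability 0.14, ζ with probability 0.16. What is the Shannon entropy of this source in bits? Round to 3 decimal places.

H = −Σ pᵢ log₂ pᵢ.
−0.10·log₂(0.10) = 0.3322
−0.16·log₂(0.16) = 0.4230
−0.21·log₂(0.21) = 0.4728
−0.23·log₂(0.23) = 0.4877
−0.14·log₂(0.14) = 0.3971
−0.16·log₂(0.16) = 0.4230
Sum ≈ 2.5358 → 2.536 bits.

2.536 bits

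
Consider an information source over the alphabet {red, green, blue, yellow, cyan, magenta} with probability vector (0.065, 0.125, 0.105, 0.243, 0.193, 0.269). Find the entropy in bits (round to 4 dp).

2.4363 bits

H = −Σ pᵢ log₂ pᵢ.
−0.065·log₂(0.065) = 0.2563
−0.125·log₂(0.125) = 0.3750
−0.105·log₂(0.105) = 0.3414
−0.243·log₂(0.243) = 0.4960
−0.193·log₂(0.193) = 0.4581
−0.269·log₂(0.269) = 0.5096
Sum ≈ 2.4363 → 2.4363 bits.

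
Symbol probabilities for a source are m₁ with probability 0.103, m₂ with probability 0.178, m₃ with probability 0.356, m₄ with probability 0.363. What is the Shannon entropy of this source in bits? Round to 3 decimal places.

H = −Σ pᵢ log₂ pᵢ.
−0.103·log₂(0.103) = 0.3378
−0.178·log₂(0.178) = 0.4432
−0.356·log₂(0.356) = 0.5305
−0.363·log₂(0.363) = 0.5307
Sum ≈ 1.8421 → 1.842 bits.

1.842 bits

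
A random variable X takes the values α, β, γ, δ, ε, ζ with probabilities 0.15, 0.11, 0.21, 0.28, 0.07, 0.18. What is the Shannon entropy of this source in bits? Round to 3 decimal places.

H = −Σ pᵢ log₂ pᵢ.
−0.15·log₂(0.15) = 0.4105
−0.11·log₂(0.11) = 0.3503
−0.21·log₂(0.21) = 0.4728
−0.28·log₂(0.28) = 0.5142
−0.07·log₂(0.07) = 0.2686
−0.18·log₂(0.18) = 0.4453
Sum ≈ 2.4617 → 2.462 bits.

2.462 bits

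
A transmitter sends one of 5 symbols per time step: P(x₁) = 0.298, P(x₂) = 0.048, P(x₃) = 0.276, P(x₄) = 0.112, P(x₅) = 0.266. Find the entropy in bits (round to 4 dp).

H = −Σ pᵢ log₂ pᵢ.
−0.298·log₂(0.298) = 0.5205
−0.048·log₂(0.048) = 0.2103
−0.276·log₂(0.276) = 0.5126
−0.112·log₂(0.112) = 0.3537
−0.266·log₂(0.266) = 0.5082
Sum ≈ 2.1053 → 2.1053 bits.

2.1053 bits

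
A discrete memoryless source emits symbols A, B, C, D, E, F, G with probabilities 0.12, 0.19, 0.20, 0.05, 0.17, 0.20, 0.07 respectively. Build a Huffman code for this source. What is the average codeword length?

2.72 bits/symbol

Repeatedly combine the two least-probable nodes; the expected code length is the sum of the merged weights.
merge 1/20 + 7/100 → 3/25
merge 3/25 + 3/25 → 6/25
merge 17/100 + 19/100 → 9/25
merge 1/5 + 1/5 → 2/5
merge 6/25 + 9/25 → 3/5
merge 2/5 + 3/5 → 1
L = 3/25 + 6/25 + 9/25 + 2/5 + 3/5 + 1 = 68/25 = 2.72 bits/symbol.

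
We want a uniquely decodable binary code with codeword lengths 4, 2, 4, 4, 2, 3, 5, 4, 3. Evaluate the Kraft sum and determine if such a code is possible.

With common denominator 2^5 = 32: Σ 2^(−ℓᵢ) = 2/32 + 8/32 + 2/32 + 2/32 + 8/32 + 4/32 + 1/32 + 2/32 + 4/32 = 33/32 = 1.03125.
Kraft's inequality requires Σ ≤ 1; here Σ = 1.03125 > 1, so no such prefix code exists.

1.03125; no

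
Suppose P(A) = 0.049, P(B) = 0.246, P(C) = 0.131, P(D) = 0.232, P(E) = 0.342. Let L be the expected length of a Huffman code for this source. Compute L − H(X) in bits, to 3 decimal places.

Entropy H = −Σ p log₂ p ≈ 2.1135 bits.
Huffman merges: 49/1000+131/1000→9/50; 9/50+29/125→103/250; 123/500+171/500→147/250; 103/250+147/250→1. L = 109/50 ≈ 2.1800.
L − H = 2.1800 − 2.1135 = 0.067 bits.

0.067 bits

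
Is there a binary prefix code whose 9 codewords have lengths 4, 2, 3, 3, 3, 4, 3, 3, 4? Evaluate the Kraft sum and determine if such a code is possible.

1.0625; no

With common denominator 2^4 = 16: Σ 2^(−ℓᵢ) = 1/16 + 4/16 + 2/16 + 2/16 + 2/16 + 1/16 + 2/16 + 2/16 + 1/16 = 17/16 = 1.0625.
Kraft's inequality requires Σ ≤ 1; here Σ = 1.0625 > 1, so no such prefix code exists.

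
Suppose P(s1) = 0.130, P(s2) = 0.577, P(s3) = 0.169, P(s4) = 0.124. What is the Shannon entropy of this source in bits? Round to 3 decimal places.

1.647 bits

H = −Σ pᵢ log₂ pᵢ.
−0.130·log₂(0.130) = 0.3826
−0.577·log₂(0.577) = 0.4578
−0.169·log₂(0.169) = 0.4335
−0.124·log₂(0.124) = 0.3734
Sum ≈ 1.6473 → 1.647 bits.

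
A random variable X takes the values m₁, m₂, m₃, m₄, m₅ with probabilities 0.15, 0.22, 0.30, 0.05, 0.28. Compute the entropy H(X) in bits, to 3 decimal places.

2.143 bits

H = −Σ pᵢ log₂ pᵢ.
−0.15·log₂(0.15) = 0.4105
−0.22·log₂(0.22) = 0.4806
−0.30·log₂(0.30) = 0.5211
−0.05·log₂(0.05) = 0.2161
−0.28·log₂(0.28) = 0.5142
Sum ≈ 2.1425 → 2.143 bits.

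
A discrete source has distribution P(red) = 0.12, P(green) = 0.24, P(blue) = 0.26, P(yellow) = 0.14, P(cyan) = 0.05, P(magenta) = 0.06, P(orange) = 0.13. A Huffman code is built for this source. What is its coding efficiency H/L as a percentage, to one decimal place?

99.8%

Entropy H = −Σ p log₂ p ≈ 2.6059 bits.
Huffman merges: 1/20+3/50→11/100; 11/100+3/25→23/100; 13/100+7/50→27/100; 23/100+6/25→47/100; 13/50+27/100→53/100; 47/100+53/100→1. L = 261/100 ≈ 2.6100.
Efficiency = H/L = 2.6059/2.6100 = 99.8%.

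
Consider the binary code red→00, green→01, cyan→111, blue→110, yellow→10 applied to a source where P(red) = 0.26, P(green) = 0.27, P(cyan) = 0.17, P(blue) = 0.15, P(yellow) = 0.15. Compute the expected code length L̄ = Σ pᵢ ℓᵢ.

L̄ = Σ pᵢ·ℓᵢ = 0.26·2 + 0.27·2 + 0.17·3 + 0.15·3 + 0.15·2 = 2.32 bits/symbol.

2.32 bits/symbol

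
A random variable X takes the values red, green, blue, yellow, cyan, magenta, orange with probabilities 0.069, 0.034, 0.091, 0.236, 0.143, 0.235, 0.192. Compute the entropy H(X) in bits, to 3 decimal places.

H = −Σ pᵢ log₂ pᵢ.
−0.069·log₂(0.069) = 0.2662
−0.034·log₂(0.034) = 0.1659
−0.091·log₂(0.091) = 0.3147
−0.236·log₂(0.236) = 0.4916
−0.143·log₂(0.143) = 0.4012
−0.235·log₂(0.235) = 0.4910
−0.192·log₂(0.192) = 0.4571
Sum ≈ 2.5877 → 2.588 bits.

2.588 bits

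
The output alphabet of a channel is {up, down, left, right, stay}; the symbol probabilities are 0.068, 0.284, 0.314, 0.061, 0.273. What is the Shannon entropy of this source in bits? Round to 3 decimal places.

2.062 bits

H = −Σ pᵢ log₂ pᵢ.
−0.068·log₂(0.068) = 0.2637
−0.284·log₂(0.284) = 0.5158
−0.314·log₂(0.314) = 0.5247
−0.061·log₂(0.061) = 0.2461
−0.273·log₂(0.273) = 0.5113
Sum ≈ 2.0617 → 2.062 bits.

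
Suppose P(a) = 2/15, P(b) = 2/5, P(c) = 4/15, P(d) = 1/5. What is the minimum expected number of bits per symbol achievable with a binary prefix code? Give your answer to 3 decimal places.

1.933 bits/symbol

Repeatedly combine the two least-probable nodes; the expected code length is the sum of the merged weights.
merge 2/15 + 1/5 → 1/3
merge 4/15 + 1/3 → 3/5
merge 2/5 + 3/5 → 1
L = 1/3 + 3/5 + 1 = 29/15 ≈ 1.933 bits/symbol.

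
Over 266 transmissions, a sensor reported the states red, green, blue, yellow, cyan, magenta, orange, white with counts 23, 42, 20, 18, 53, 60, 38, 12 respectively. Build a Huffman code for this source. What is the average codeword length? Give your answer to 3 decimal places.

Probabilities are the counts divided by 266.
Repeatedly combine the two least-probable nodes; the expected code length is the sum of the merged weights.
merge 6/133 + 9/133 → 15/133
merge 10/133 + 23/266 → 43/266
merge 15/133 + 1/7 → 34/133
merge 3/19 + 43/266 → 85/266
merge 53/266 + 30/133 → 113/266
merge 34/133 + 85/266 → 153/266
merge 113/266 + 153/266 → 1
L = 15/133 + 43/266 + 34/133 + 85/266 + 113/266 + 153/266 + 1 = 379/133 ≈ 2.850 bits/symbol.

2.850 bits/symbol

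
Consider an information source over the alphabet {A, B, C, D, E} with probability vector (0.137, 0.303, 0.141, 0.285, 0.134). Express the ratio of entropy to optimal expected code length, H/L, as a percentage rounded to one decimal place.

97.7%

Entropy H = −Σ p log₂ p ≈ 2.2180 bits.
Huffman merges: 67/500+137/1000→271/1000; 141/1000+271/1000→103/250; 57/200+303/1000→147/250; 103/250+147/250→1. L = 2271/1000 ≈ 2.2710.
Efficiency = H/L = 2.2180/2.2710 = 97.7%.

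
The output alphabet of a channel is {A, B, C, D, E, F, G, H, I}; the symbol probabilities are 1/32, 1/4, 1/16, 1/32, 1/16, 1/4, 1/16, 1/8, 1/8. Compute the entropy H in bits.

2.8125 bits

Each probability is a power of 1/2, so log₂(1/p) is an integer.
H = Σ p·log₂(1/p) = 1/32·5 + 1/4·2 + 1/16·4 + 1/32·5 + 1/16·4 + 1/4·2 + 1/16·4 + 1/8·3 + 1/8·3 = 2.8125 bits.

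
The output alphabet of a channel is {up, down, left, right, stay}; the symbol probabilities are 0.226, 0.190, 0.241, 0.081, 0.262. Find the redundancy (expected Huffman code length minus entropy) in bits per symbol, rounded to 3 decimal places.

Entropy H = −Σ p log₂ p ≈ 2.2349 bits.
Huffman merges: 81/1000+19/100→271/1000; 113/500+241/1000→467/1000; 131/500+271/1000→533/1000; 467/1000+533/1000→1. L = 2271/1000 ≈ 2.2710.
L − H = 2.2710 − 2.2349 = 0.036 bits.

0.036 bits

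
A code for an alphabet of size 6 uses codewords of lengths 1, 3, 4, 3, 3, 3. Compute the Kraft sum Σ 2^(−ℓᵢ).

1.0625

With common denominator 2^4 = 16: Σ 2^(−ℓᵢ) = 8/16 + 2/16 + 1/16 + 2/16 + 2/16 + 2/16 = 17/16 = 1.0625.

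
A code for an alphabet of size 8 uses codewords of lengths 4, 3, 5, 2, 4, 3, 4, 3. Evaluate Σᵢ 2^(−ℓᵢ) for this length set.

0.84375

With common denominator 2^5 = 32: Σ 2^(−ℓᵢ) = 2/32 + 4/32 + 1/32 + 8/32 + 2/32 + 4/32 + 2/32 + 4/32 = 27/32 = 0.84375.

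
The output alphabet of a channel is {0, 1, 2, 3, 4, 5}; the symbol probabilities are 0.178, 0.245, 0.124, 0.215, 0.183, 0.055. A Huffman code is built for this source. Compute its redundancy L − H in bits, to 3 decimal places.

Entropy H = −Σ p log₂ p ≈ 2.4691 bits.
Huffman merges: 11/200+31/250→179/1000; 89/500+179/1000→357/1000; 183/1000+43/200→199/500; 49/200+357/1000→301/500; 199/500+301/500→1. L = 317/125 ≈ 2.5360.
L − H = 2.5360 − 2.4691 = 0.067 bits.

0.067 bits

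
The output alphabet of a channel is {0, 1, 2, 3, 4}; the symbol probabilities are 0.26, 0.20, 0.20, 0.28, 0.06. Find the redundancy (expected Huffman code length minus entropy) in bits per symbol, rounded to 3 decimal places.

Entropy H = −Σ p log₂ p ≈ 2.1918 bits.
Huffman merges: 3/50+1/5→13/50; 1/5+13/50→23/50; 13/50+7/25→27/50; 23/50+27/50→1. L = 113/50 ≈ 2.2600.
L − H = 2.2600 − 2.1918 = 0.068 bits.

0.068 bits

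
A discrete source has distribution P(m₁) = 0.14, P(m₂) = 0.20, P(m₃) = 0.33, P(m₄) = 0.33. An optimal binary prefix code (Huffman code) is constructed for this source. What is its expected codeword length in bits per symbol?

2 bits/symbol

Repeatedly combine the two least-probable nodes; the expected code length is the sum of the merged weights.
merge 7/50 + 1/5 → 17/50
merge 33/100 + 33/100 → 33/50
merge 17/50 + 33/50 → 1
L = 17/50 + 33/50 + 1 = 2 bits/symbol.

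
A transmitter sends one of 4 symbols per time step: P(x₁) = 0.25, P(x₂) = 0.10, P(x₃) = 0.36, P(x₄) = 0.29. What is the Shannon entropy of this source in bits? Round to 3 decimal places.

H = −Σ pᵢ log₂ pᵢ.
−0.25·log₂(0.25) = 0.5000
−0.10·log₂(0.10) = 0.3322
−0.36·log₂(0.36) = 0.5306
−0.29·log₂(0.29) = 0.5179
Sum ≈ 1.8807 → 1.881 bits.

1.881 bits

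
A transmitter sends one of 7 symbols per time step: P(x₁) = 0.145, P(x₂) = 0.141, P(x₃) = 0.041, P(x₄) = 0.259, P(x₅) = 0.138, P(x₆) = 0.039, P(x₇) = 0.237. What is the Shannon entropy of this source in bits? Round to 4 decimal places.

H = −Σ pᵢ log₂ pᵢ.
−0.145·log₂(0.145) = 0.4040
−0.141·log₂(0.141) = 0.3985
−0.041·log₂(0.041) = 0.1889
−0.259·log₂(0.259) = 0.5048
−0.138·log₂(0.138) = 0.3943
−0.039·log₂(0.039) = 0.1825
−0.237·log₂(0.237) = 0.4923
Sum ≈ 2.5653 → 2.5653 bits.

2.5653 bits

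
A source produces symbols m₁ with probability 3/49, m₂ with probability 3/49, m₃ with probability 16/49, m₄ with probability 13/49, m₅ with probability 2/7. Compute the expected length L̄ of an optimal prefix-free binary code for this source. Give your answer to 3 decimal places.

Repeatedly combine the two least-probable nodes; the expected code length is the sum of the merged weights.
merge 3/49 + 3/49 → 6/49
merge 6/49 + 13/49 → 19/49
merge 2/7 + 16/49 → 30/49
merge 19/49 + 30/49 → 1
L = 6/49 + 19/49 + 30/49 + 1 = 104/49 ≈ 2.122 bits/symbol.

2.122 bits/symbol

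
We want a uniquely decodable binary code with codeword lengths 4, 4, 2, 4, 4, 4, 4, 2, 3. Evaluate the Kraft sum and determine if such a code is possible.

1; yes

With common denominator 2^4 = 16: Σ 2^(−ℓᵢ) = 1/16 + 1/16 + 4/16 + 1/16 + 1/16 + 1/16 + 1/16 + 4/16 + 2/16 = 16/16 = 1.
Kraft's inequality requires Σ ≤ 1; here Σ = 1 ≤ 1, so such a prefix code exists.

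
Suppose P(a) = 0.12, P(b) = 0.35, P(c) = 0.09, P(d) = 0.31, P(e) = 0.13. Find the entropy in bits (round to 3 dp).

2.116 bits

H = −Σ pᵢ log₂ pᵢ.
−0.12·log₂(0.12) = 0.3671
−0.35·log₂(0.35) = 0.5301
−0.09·log₂(0.09) = 0.3127
−0.31·log₂(0.31) = 0.5238
−0.13·log₂(0.13) = 0.3826
Sum ≈ 2.1163 → 2.116 bits.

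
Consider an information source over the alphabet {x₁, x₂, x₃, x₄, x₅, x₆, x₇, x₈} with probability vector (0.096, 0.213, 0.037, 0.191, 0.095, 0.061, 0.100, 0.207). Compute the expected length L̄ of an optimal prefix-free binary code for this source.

2.869 bits/symbol

Repeatedly combine the two least-probable nodes; the expected code length is the sum of the merged weights.
merge 37/1000 + 61/1000 → 49/500
merge 19/200 + 12/125 → 191/1000
merge 49/500 + 1/10 → 99/500
merge 191/1000 + 191/1000 → 191/500
merge 99/500 + 207/1000 → 81/200
merge 213/1000 + 191/500 → 119/200
merge 81/200 + 119/200 → 1
L = 49/500 + 191/1000 + 99/500 + 191/500 + 81/200 + 119/200 + 1 = 2869/1000 = 2.869 bits/symbol.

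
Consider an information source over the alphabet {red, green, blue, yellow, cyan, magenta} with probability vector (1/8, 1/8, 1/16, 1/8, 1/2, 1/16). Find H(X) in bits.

2.125 bits

Each probability is a power of 1/2, so log₂(1/p) is an integer.
H = Σ p·log₂(1/p) = 1/8·3 + 1/8·3 + 1/16·4 + 1/8·3 + 1/2·1 + 1/16·4 = 2.125 bits.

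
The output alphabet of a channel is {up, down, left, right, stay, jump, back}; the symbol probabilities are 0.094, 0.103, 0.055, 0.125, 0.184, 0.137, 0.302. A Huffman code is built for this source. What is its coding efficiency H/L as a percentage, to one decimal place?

98.7%

Entropy H = −Σ p log₂ p ≈ 2.6275 bits.
Huffman merges: 11/200+47/500→149/1000; 103/1000+1/8→57/250; 137/1000+149/1000→143/500; 23/125+57/250→103/250; 143/500+151/500→147/250; 103/250+147/250→1. L = 2663/1000 ≈ 2.6630.
Efficiency = H/L = 2.6275/2.6630 = 98.7%.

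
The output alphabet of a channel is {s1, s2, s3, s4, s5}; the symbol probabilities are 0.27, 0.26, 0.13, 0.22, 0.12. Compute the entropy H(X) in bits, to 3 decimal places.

2.246 bits

H = −Σ pᵢ log₂ pᵢ.
−0.27·log₂(0.27) = 0.5100
−0.26·log₂(0.26) = 0.5053
−0.13·log₂(0.13) = 0.3826
−0.22·log₂(0.22) = 0.4806
−0.12·log₂(0.12) = 0.3671
Sum ≈ 2.2456 → 2.246 bits.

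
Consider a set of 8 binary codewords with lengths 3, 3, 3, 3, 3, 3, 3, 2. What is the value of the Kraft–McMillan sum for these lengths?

With common denominator 2^3 = 8: Σ 2^(−ℓᵢ) = 1/8 + 1/8 + 1/8 + 1/8 + 1/8 + 1/8 + 1/8 + 2/8 = 9/8 = 1.125.

1.125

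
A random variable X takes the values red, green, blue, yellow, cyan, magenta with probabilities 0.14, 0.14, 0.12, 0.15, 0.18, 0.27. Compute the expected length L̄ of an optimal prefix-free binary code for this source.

Repeatedly combine the two least-probable nodes; the expected code length is the sum of the merged weights.
merge 3/25 + 7/50 → 13/50
merge 7/50 + 3/20 → 29/100
merge 9/50 + 13/50 → 11/25
merge 27/100 + 29/100 → 14/25
merge 11/25 + 14/25 → 1
L = 13/50 + 29/100 + 11/25 + 14/25 + 1 = 51/20 = 2.55 bits/symbol.

2.55 bits/symbol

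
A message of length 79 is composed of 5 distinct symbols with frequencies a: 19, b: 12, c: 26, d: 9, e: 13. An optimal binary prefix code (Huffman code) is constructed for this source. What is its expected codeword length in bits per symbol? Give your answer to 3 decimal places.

Probabilities are the counts divided by 79.
Repeatedly combine the two least-probable nodes; the expected code length is the sum of the merged weights.
merge 9/79 + 12/79 → 21/79
merge 13/79 + 19/79 → 32/79
merge 21/79 + 26/79 → 47/79
merge 32/79 + 47/79 → 1
L = 21/79 + 32/79 + 47/79 + 1 = 179/79 ≈ 2.266 bits/symbol.

2.266 bits/symbol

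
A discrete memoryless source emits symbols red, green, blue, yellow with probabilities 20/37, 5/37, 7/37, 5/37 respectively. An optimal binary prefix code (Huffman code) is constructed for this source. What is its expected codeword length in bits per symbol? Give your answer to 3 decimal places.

1.730 bits/symbol

Repeatedly combine the two least-probable nodes; the expected code length is the sum of the merged weights.
merge 5/37 + 5/37 → 10/37
merge 7/37 + 10/37 → 17/37
merge 17/37 + 20/37 → 1
L = 10/37 + 17/37 + 1 = 64/37 ≈ 1.730 bits/symbol.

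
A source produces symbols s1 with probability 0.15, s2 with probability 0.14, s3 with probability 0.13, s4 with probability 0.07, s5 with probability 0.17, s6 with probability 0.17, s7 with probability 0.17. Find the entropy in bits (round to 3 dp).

2.763 bits

H = −Σ pᵢ log₂ pᵢ.
−0.15·log₂(0.15) = 0.4105
−0.14·log₂(0.14) = 0.3971
−0.13·log₂(0.13) = 0.3826
−0.07·log₂(0.07) = 0.2686
−0.17·log₂(0.17) = 0.4346
−0.17·log₂(0.17) = 0.4346
−0.17·log₂(0.17) = 0.4346
Sum ≈ 2.7626 → 2.763 bits.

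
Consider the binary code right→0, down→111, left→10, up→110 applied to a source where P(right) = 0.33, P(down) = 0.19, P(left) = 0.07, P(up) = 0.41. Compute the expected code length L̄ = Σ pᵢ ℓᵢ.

2.27 bits/symbol

L̄ = Σ pᵢ·ℓᵢ = 0.33·1 + 0.19·3 + 0.07·2 + 0.41·3 = 2.27 bits/symbol.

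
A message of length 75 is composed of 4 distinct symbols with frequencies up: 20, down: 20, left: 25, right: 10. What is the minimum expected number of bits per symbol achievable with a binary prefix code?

2 bits/symbol

Probabilities are the counts divided by 75.
Repeatedly combine the two least-probable nodes; the expected code length is the sum of the merged weights.
merge 2/15 + 4/15 → 2/5
merge 4/15 + 1/3 → 3/5
merge 2/5 + 3/5 → 1
L = 2/5 + 3/5 + 1 = 2 bits/symbol.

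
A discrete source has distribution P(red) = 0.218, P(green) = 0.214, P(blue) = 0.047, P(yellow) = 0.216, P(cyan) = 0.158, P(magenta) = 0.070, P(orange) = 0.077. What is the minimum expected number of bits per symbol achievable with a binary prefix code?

Repeatedly combine the two least-probable nodes; the expected code length is the sum of the merged weights.
merge 47/1000 + 7/100 → 117/1000
merge 77/1000 + 117/1000 → 97/500
merge 79/500 + 97/500 → 44/125
merge 107/500 + 27/125 → 43/100
merge 109/500 + 44/125 → 57/100
merge 43/100 + 57/100 → 1
L = 117/1000 + 97/500 + 44/125 + 43/100 + 57/100 + 1 = 2663/1000 = 2.663 bits/symbol.

2.663 bits/symbol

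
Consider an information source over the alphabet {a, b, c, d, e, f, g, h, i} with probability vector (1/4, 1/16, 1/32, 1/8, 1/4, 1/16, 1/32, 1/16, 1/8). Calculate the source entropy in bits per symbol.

Each probability is a power of 1/2, so log₂(1/p) is an integer.
H = Σ p·log₂(1/p) = 1/4·2 + 1/16·4 + 1/32·5 + 1/8·3 + 1/4·2 + 1/16·4 + 1/32·5 + 1/16·4 + 1/8·3 = 2.8125 bits.

2.8125 bits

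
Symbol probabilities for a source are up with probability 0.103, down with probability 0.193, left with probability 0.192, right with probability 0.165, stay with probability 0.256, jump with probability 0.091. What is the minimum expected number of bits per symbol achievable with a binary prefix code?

2.551 bits/symbol

Repeatedly combine the two least-probable nodes; the expected code length is the sum of the merged weights.
merge 91/1000 + 103/1000 → 97/500
merge 33/200 + 24/125 → 357/1000
merge 193/1000 + 97/500 → 387/1000
merge 32/125 + 357/1000 → 613/1000
merge 387/1000 + 613/1000 → 1
L = 97/500 + 357/1000 + 387/1000 + 613/1000 + 1 = 2551/1000 = 2.551 bits/symbol.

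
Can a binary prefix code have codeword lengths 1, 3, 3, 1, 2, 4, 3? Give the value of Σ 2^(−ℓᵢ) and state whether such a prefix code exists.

1.6875; no

With common denominator 2^4 = 16: Σ 2^(−ℓᵢ) = 8/16 + 2/16 + 2/16 + 8/16 + 4/16 + 1/16 + 2/16 = 27/16 = 1.6875.
Kraft's inequality requires Σ ≤ 1; here Σ = 1.6875 > 1, so no such prefix code exists.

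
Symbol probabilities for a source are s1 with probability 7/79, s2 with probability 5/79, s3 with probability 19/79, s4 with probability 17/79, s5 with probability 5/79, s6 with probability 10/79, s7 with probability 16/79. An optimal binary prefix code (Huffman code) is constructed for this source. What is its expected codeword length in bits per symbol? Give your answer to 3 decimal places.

2.671 bits/symbol

Repeatedly combine the two least-probable nodes; the expected code length is the sum of the merged weights.
merge 5/79 + 5/79 → 10/79
merge 7/79 + 10/79 → 17/79
merge 10/79 + 16/79 → 26/79
merge 17/79 + 17/79 → 34/79
merge 19/79 + 26/79 → 45/79
merge 34/79 + 45/79 → 1
L = 10/79 + 17/79 + 26/79 + 34/79 + 45/79 + 1 = 211/79 ≈ 2.671 bits/symbol.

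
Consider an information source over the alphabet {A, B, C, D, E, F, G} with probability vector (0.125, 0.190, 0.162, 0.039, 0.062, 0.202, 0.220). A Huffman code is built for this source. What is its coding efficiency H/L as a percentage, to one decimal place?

98.3%

Entropy H = −Σ p log₂ p ≈ 2.6336 bits.
Huffman merges: 39/1000+31/500→101/1000; 101/1000+1/8→113/500; 81/500+19/100→44/125; 101/500+11/50→211/500; 113/500+44/125→289/500; 211/500+289/500→1. L = 2679/1000 ≈ 2.6790.
Efficiency = H/L = 2.6336/2.6790 = 98.3%.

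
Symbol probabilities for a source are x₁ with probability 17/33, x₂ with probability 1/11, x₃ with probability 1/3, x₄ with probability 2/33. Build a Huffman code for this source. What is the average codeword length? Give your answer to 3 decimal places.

1.636 bits/symbol

Repeatedly combine the two least-probable nodes; the expected code length is the sum of the merged weights.
merge 2/33 + 1/11 → 5/33
merge 5/33 + 1/3 → 16/33
merge 16/33 + 17/33 → 1
L = 5/33 + 16/33 + 1 = 18/11 ≈ 1.636 bits/symbol.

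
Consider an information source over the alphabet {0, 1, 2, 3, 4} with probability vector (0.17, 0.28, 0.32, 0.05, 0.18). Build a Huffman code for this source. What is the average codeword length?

2.22 bits/symbol

Repeatedly combine the two least-probable nodes; the expected code length is the sum of the merged weights.
merge 1/20 + 17/100 → 11/50
merge 9/50 + 11/50 → 2/5
merge 7/25 + 8/25 → 3/5
merge 2/5 + 3/5 → 1
L = 11/50 + 2/5 + 3/5 + 1 = 111/50 = 2.22 bits/symbol.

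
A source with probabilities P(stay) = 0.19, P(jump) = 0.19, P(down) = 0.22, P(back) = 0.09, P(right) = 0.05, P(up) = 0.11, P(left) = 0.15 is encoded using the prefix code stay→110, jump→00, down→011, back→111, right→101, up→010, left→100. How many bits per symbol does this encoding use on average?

2.81 bits/symbol

L̄ = Σ pᵢ·ℓᵢ = 0.19·3 + 0.19·2 + 0.22·3 + 0.09·3 + 0.05·3 + 0.11·3 + 0.15·3 = 2.81 bits/symbol.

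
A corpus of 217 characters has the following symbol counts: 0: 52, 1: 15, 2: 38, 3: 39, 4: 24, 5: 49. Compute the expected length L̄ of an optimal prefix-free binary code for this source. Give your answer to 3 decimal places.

2.535 bits/symbol

Probabilities are the counts divided by 217.
Repeatedly combine the two least-probable nodes; the expected code length is the sum of the merged weights.
merge 15/217 + 24/217 → 39/217
merge 38/217 + 39/217 → 11/31
merge 39/217 + 7/31 → 88/217
merge 52/217 + 11/31 → 129/217
merge 88/217 + 129/217 → 1
L = 39/217 + 11/31 + 88/217 + 129/217 + 1 = 550/217 ≈ 2.535 bits/symbol.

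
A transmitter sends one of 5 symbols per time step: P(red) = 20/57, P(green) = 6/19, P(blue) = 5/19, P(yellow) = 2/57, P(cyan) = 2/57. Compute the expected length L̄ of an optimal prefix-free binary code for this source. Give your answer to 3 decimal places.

2.053 bits/symbol

Repeatedly combine the two least-probable nodes; the expected code length is the sum of the merged weights.
merge 2/57 + 2/57 → 4/57
merge 4/57 + 5/19 → 1/3
merge 6/19 + 1/3 → 37/57
merge 20/57 + 37/57 → 1
L = 4/57 + 1/3 + 37/57 + 1 = 39/19 ≈ 2.053 bits/symbol.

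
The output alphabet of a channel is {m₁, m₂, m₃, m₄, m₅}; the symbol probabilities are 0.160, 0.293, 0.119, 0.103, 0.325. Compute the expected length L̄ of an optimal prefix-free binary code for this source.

Repeatedly combine the two least-probable nodes; the expected code length is the sum of the merged weights.
merge 103/1000 + 119/1000 → 111/500
merge 4/25 + 111/500 → 191/500
merge 293/1000 + 13/40 → 309/500
merge 191/500 + 309/500 → 1
L = 111/500 + 191/500 + 309/500 + 1 = 1111/500 = 2.222 bits/symbol.

2.222 bits/symbol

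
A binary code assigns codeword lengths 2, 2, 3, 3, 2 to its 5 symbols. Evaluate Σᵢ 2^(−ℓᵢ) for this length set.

1

With common denominator 2^3 = 8: Σ 2^(−ℓᵢ) = 2/8 + 2/8 + 1/8 + 1/8 + 2/8 = 8/8 = 1.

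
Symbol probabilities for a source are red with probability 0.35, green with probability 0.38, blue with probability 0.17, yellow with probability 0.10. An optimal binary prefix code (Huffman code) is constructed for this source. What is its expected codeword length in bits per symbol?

Repeatedly combine the two least-probable nodes; the expected code length is the sum of the merged weights.
merge 1/10 + 17/100 → 27/100
merge 27/100 + 7/20 → 31/50
merge 19/50 + 31/50 → 1
L = 27/100 + 31/50 + 1 = 189/100 = 1.89 bits/symbol.

1.89 bits/symbol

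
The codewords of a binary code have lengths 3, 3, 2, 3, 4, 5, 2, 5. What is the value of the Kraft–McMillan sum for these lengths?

1

With common denominator 2^5 = 32: Σ 2^(−ℓᵢ) = 4/32 + 4/32 + 8/32 + 4/32 + 2/32 + 1/32 + 8/32 + 1/32 = 32/32 = 1.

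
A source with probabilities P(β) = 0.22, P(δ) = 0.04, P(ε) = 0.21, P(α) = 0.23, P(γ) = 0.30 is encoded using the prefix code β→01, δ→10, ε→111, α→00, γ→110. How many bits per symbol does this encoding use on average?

L̄ = Σ pᵢ·ℓᵢ = 0.22·2 + 0.04·2 + 0.21·3 + 0.23·2 + 0.30·3 = 2.51 bits/symbol.

2.51 bits/symbol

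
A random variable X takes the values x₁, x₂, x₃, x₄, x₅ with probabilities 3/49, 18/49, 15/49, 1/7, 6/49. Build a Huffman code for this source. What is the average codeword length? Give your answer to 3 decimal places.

Repeatedly combine the two least-probable nodes; the expected code length is the sum of the merged weights.
merge 3/49 + 6/49 → 9/49
merge 1/7 + 9/49 → 16/49
merge 15/49 + 16/49 → 31/49
merge 18/49 + 31/49 → 1
L = 9/49 + 16/49 + 31/49 + 1 = 15/7 ≈ 2.143 bits/symbol.

2.143 bits/symbol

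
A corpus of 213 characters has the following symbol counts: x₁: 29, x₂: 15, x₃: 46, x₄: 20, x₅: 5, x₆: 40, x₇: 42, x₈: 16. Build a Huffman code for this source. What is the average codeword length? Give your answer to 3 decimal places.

2.850 bits/symbol

Probabilities are the counts divided by 213.
Repeatedly combine the two least-probable nodes; the expected code length is the sum of the merged weights.
merge 5/213 + 5/71 → 20/213
merge 16/213 + 20/213 → 12/71
merge 20/213 + 29/213 → 49/213
merge 12/71 + 40/213 → 76/213
merge 14/71 + 46/213 → 88/213
merge 49/213 + 76/213 → 125/213
merge 88/213 + 125/213 → 1
L = 20/213 + 12/71 + 49/213 + 76/213 + 88/213 + 125/213 + 1 = 607/213 ≈ 2.850 bits/symbol.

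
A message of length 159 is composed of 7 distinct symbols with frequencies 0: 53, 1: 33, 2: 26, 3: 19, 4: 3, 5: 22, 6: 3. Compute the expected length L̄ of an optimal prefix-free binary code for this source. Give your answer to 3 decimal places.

2.491 bits/symbol

Probabilities are the counts divided by 159.
Repeatedly combine the two least-probable nodes; the expected code length is the sum of the merged weights.
merge 1/53 + 1/53 → 2/53
merge 2/53 + 19/159 → 25/159
merge 22/159 + 25/159 → 47/159
merge 26/159 + 11/53 → 59/159
merge 47/159 + 1/3 → 100/159
merge 59/159 + 100/159 → 1
L = 2/53 + 25/159 + 47/159 + 59/159 + 100/159 + 1 = 132/53 ≈ 2.491 bits/symbol.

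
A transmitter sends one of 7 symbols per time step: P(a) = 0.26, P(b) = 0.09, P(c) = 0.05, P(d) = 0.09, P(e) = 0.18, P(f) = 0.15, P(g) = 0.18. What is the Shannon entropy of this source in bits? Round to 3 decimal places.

2.648 bits

H = −Σ pᵢ log₂ pᵢ.
−0.26·log₂(0.26) = 0.5053
−0.09·log₂(0.09) = 0.3127
−0.05·log₂(0.05) = 0.2161
−0.09·log₂(0.09) = 0.3127
−0.18·log₂(0.18) = 0.4453
−0.15·log₂(0.15) = 0.4105
−0.18·log₂(0.18) = 0.4453
Sum ≈ 2.6479 → 2.648 bits.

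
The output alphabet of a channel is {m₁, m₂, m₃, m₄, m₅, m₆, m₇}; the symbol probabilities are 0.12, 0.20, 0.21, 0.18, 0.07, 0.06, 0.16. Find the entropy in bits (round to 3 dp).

2.685 bits

H = −Σ pᵢ log₂ pᵢ.
−0.12·log₂(0.12) = 0.3671
−0.20·log₂(0.20) = 0.4644
−0.21·log₂(0.21) = 0.4728
−0.18·log₂(0.18) = 0.4453
−0.07·log₂(0.07) = 0.2686
−0.06·log₂(0.06) = 0.2435
−0.16·log₂(0.16) = 0.4230
Sum ≈ 2.6847 → 2.685 bits.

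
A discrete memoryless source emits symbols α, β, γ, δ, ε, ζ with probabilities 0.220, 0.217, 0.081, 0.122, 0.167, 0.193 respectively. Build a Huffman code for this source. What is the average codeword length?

Repeatedly combine the two least-probable nodes; the expected code length is the sum of the merged weights.
merge 81/1000 + 61/500 → 203/1000
merge 167/1000 + 193/1000 → 9/25
merge 203/1000 + 217/1000 → 21/50
merge 11/50 + 9/25 → 29/50
merge 21/50 + 29/50 → 1
L = 203/1000 + 9/25 + 21/50 + 29/50 + 1 = 2563/1000 = 2.563 bits/symbol.

2.563 bits/symbol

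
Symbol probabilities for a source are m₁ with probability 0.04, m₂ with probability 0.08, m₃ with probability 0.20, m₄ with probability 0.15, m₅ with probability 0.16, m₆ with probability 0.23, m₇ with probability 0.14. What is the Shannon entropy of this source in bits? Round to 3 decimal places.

H = −Σ pᵢ log₂ pᵢ.
−0.04·log₂(0.04) = 0.1858
−0.08·log₂(0.08) = 0.2915
−0.20·log₂(0.20) = 0.4644
−0.15·log₂(0.15) = 0.4105
−0.16·log₂(0.16) = 0.4230
−0.23·log₂(0.23) = 0.4877
−0.14·log₂(0.14) = 0.3971
Sum ≈ 2.6600 → 2.660 bits.

2.660 bits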